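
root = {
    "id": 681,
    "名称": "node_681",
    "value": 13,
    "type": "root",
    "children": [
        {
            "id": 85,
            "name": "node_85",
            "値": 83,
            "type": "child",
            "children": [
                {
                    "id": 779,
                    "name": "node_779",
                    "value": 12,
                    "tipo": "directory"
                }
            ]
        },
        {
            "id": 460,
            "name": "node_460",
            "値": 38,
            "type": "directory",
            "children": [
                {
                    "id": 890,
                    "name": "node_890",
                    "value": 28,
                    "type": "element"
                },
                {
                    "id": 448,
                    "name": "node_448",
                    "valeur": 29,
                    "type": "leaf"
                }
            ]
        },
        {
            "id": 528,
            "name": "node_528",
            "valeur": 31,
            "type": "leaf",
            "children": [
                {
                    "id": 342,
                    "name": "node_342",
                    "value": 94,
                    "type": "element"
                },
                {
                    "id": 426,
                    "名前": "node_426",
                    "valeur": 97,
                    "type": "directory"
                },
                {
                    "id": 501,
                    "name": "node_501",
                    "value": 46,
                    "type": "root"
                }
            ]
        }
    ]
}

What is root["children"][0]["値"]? 83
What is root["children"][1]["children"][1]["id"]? 448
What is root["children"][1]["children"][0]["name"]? "node_890"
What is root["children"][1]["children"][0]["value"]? 28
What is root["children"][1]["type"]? "directory"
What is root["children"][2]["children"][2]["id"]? 501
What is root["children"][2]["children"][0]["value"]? 94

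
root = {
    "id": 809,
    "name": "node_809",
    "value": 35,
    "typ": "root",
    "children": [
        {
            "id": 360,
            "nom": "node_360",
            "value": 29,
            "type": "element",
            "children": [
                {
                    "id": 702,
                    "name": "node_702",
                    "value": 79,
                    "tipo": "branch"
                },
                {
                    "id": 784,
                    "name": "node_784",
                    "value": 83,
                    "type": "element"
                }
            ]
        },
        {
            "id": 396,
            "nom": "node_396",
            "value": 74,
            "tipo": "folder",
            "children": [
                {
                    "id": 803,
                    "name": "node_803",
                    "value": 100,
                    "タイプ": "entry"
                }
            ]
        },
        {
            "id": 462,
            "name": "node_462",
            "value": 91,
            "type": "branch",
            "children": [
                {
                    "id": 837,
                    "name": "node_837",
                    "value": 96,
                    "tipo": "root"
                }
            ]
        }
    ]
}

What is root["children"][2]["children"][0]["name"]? "node_837"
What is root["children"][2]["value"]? 91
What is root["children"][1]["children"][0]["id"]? 803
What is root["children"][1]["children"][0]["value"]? 100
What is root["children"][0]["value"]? 29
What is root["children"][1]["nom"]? "node_396"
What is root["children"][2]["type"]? "branch"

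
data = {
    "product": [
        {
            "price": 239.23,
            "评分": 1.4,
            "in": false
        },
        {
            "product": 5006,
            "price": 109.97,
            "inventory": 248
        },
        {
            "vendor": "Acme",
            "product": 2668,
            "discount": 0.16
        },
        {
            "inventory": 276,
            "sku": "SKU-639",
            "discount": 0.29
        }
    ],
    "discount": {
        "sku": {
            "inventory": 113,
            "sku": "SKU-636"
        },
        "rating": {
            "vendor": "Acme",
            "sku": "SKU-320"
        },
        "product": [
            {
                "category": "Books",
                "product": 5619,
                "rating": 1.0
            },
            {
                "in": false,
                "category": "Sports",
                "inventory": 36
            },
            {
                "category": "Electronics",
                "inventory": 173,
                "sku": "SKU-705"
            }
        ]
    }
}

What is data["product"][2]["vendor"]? "Acme"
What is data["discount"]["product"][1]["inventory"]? 36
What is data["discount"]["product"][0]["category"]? "Books"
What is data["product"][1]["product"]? 5006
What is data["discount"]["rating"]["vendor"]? "Acme"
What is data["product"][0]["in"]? False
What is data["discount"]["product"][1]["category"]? "Sports"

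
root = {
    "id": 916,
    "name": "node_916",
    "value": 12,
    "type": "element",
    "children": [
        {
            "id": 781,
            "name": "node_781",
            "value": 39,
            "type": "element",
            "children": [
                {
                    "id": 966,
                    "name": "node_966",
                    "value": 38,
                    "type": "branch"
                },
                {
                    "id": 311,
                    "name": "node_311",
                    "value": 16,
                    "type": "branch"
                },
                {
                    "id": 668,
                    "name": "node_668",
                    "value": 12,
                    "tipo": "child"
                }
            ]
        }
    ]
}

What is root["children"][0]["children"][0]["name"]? "node_966"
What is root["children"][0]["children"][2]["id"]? 668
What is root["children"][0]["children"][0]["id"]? 966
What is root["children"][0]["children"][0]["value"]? 38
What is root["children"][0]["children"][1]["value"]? 16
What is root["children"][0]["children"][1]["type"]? "branch"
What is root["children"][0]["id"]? 781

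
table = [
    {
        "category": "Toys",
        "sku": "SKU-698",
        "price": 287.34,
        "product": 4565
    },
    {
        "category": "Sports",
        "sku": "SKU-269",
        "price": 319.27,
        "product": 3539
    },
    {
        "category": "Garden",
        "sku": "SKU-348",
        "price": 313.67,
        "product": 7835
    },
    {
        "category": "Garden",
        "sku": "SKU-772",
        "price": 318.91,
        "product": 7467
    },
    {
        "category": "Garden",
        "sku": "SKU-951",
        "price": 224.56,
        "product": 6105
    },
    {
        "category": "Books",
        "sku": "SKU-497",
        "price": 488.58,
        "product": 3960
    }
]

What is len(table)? 6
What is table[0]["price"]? 287.34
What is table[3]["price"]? 318.91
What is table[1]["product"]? 3539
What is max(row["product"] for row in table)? 7835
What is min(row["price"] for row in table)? 224.56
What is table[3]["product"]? 7467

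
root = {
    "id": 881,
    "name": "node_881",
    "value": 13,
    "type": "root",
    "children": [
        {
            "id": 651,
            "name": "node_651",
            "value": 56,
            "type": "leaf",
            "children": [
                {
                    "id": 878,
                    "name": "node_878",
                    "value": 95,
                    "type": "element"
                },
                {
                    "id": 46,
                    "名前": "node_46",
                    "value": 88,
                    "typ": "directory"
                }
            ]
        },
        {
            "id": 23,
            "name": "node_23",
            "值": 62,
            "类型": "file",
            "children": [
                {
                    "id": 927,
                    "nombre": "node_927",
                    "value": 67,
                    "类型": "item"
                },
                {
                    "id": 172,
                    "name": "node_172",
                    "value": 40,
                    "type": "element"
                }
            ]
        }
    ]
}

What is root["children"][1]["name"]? "node_23"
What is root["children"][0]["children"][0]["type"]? "element"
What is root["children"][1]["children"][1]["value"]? 40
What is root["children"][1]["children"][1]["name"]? "node_172"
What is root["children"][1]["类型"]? "file"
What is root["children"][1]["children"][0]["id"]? 927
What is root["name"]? "node_881"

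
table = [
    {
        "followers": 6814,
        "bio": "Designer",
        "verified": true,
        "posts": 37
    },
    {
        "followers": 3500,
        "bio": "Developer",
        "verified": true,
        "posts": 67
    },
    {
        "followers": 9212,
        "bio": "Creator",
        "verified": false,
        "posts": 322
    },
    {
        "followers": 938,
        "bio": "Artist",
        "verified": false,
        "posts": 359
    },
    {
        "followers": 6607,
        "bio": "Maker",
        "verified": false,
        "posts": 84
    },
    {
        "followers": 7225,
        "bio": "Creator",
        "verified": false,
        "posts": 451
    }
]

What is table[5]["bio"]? "Creator"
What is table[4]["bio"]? "Maker"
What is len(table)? 6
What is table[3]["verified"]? False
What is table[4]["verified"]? False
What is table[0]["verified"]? True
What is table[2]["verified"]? False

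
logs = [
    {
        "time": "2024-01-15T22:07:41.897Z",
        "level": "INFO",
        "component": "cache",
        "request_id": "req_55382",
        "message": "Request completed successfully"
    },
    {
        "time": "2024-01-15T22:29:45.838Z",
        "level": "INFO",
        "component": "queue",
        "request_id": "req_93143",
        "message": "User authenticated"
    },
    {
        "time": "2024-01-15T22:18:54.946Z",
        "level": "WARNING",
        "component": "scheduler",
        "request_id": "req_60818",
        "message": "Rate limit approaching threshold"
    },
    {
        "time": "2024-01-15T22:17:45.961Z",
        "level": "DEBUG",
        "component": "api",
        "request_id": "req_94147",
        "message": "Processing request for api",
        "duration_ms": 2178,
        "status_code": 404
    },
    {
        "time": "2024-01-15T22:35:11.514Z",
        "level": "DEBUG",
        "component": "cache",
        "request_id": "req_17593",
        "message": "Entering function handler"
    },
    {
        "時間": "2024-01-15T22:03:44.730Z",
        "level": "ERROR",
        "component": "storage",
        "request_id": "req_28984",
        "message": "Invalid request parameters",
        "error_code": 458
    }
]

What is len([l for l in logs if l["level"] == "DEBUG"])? 2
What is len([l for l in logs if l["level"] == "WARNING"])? 1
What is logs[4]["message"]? "Entering function handler"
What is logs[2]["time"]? "2024-01-15T22:18:54.946Z"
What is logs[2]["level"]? "WARNING"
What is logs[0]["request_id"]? "req_55382"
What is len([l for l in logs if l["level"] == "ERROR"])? 1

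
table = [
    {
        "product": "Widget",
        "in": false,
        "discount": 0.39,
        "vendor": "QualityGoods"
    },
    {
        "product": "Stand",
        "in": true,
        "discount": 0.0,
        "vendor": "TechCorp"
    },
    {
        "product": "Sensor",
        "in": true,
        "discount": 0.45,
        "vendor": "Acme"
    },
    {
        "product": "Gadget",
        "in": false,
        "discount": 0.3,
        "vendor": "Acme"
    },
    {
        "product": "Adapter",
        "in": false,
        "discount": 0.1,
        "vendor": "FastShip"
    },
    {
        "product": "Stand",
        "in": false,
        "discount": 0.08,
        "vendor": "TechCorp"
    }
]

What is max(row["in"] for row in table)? True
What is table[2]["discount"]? 0.45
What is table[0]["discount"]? 0.39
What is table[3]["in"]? False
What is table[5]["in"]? False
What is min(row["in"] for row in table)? False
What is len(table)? 6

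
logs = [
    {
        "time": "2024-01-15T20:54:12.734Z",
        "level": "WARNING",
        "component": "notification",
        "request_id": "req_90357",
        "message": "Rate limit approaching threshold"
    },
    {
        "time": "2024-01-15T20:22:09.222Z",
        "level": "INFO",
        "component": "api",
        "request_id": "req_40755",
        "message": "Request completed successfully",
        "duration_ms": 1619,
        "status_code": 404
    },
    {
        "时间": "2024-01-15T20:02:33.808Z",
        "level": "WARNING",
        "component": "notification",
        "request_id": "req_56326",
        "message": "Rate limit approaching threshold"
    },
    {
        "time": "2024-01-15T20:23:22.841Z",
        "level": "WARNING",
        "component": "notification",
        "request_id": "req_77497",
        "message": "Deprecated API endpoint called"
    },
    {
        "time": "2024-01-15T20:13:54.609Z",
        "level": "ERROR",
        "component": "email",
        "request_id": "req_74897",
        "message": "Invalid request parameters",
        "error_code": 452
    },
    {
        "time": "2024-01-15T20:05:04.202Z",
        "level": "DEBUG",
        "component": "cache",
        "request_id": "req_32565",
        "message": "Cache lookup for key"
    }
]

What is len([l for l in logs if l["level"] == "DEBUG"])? 1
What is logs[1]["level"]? "INFO"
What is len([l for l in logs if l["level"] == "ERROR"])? 1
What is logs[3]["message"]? "Deprecated API endpoint called"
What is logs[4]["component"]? "email"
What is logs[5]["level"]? "DEBUG"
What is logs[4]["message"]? "Invalid request parameters"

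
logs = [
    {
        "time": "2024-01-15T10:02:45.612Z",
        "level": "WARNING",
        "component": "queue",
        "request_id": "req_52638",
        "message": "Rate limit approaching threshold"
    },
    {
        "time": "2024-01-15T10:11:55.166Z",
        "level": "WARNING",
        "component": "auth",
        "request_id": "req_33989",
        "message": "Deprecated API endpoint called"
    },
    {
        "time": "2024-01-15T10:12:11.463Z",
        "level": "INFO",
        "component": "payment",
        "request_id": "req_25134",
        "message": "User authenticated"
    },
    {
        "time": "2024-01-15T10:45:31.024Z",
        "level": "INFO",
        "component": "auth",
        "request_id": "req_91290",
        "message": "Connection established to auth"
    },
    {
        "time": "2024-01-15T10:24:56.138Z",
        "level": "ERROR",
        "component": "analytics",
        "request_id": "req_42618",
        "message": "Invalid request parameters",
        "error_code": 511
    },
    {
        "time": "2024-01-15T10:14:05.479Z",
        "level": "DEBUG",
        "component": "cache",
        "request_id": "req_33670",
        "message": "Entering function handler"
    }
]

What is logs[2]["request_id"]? "req_25134"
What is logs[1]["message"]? "Deprecated API endpoint called"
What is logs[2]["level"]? "INFO"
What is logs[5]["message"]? "Entering function handler"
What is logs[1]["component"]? "auth"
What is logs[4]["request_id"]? "req_42618"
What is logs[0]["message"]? "Rate limit approaching threshold"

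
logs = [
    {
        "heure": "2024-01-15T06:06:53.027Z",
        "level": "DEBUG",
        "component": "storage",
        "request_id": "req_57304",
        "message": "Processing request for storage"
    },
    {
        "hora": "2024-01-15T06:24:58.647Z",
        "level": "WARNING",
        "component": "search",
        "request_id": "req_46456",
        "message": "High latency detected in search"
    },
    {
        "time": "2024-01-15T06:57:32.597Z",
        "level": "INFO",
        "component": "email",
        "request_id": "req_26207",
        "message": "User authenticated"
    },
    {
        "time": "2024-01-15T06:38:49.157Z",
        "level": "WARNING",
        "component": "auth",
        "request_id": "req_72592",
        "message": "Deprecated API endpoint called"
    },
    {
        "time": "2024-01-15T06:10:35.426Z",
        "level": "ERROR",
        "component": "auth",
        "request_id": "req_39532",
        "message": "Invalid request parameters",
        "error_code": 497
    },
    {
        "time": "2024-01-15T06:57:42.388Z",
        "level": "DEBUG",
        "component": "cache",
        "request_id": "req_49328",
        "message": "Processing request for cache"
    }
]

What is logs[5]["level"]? "DEBUG"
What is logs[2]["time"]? "2024-01-15T06:57:32.597Z"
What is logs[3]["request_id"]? "req_72592"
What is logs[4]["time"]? "2024-01-15T06:10:35.426Z"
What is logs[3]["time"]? "2024-01-15T06:38:49.157Z"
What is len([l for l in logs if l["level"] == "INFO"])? 1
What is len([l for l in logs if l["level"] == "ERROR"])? 1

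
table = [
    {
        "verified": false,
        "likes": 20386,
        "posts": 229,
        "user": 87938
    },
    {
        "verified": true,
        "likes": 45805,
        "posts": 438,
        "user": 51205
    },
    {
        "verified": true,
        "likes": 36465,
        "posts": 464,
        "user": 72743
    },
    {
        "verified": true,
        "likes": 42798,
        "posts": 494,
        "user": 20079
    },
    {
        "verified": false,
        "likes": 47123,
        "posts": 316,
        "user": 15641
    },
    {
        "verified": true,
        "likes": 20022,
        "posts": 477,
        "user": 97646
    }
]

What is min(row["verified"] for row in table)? False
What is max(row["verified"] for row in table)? True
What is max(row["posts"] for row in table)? 494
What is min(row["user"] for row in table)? 15641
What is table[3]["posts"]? 494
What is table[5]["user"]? 97646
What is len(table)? 6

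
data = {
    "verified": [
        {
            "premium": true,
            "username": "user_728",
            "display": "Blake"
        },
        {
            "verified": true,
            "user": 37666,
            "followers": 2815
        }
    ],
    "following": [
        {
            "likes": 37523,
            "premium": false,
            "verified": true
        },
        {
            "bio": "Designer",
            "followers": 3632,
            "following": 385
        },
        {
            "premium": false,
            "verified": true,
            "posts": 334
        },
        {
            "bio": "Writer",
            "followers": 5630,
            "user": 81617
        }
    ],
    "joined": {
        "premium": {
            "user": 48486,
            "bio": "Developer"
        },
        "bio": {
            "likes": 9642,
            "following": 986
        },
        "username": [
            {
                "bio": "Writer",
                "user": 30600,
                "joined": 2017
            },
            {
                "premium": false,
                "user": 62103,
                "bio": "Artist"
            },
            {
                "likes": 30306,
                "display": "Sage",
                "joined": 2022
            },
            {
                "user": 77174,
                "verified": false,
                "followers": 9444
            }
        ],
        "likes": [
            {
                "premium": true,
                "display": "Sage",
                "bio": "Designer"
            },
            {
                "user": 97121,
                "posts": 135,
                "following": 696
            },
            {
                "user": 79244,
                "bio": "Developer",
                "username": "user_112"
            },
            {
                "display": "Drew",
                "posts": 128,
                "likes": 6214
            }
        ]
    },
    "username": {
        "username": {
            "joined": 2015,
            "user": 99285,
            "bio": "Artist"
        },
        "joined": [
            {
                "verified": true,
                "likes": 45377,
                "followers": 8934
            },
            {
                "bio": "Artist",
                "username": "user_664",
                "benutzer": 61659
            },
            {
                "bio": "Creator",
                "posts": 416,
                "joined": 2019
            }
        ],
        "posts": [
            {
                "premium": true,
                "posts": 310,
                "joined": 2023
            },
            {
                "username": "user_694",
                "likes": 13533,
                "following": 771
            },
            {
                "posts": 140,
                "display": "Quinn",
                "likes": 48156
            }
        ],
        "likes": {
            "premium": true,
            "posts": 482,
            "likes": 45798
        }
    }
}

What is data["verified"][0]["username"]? "user_728"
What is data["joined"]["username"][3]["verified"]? False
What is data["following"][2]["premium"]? False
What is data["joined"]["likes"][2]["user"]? 79244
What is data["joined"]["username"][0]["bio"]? "Writer"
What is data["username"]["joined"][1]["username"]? "user_664"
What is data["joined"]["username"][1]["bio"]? "Artist"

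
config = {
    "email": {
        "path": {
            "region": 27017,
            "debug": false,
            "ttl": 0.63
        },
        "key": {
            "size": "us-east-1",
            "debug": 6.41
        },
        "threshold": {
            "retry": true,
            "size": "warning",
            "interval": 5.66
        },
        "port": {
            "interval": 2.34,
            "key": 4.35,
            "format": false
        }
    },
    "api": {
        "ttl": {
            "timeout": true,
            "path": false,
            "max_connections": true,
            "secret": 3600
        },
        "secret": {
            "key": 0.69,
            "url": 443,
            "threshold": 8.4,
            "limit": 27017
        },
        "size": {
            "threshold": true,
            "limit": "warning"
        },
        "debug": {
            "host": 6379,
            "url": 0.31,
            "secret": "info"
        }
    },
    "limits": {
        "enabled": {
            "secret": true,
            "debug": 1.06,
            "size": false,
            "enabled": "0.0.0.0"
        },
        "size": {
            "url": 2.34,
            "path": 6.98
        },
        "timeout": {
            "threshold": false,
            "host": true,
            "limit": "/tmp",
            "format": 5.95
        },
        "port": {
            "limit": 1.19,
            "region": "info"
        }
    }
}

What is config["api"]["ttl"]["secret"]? 3600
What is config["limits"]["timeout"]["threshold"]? False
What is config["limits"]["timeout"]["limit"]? "/tmp"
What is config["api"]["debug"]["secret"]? "info"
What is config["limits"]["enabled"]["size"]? False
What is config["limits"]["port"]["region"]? "info"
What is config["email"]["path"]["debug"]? False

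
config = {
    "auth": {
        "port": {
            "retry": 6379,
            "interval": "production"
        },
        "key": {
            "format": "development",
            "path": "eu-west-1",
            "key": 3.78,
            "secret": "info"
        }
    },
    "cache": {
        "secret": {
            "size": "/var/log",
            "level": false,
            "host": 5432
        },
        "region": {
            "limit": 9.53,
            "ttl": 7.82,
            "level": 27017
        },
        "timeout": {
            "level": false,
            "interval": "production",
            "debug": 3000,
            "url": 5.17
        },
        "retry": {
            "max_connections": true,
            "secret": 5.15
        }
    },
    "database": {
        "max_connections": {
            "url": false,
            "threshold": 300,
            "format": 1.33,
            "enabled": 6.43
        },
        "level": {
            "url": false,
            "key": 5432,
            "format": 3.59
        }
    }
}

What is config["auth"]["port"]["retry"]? 6379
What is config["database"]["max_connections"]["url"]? False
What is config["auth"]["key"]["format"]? "development"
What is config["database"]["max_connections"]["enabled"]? 6.43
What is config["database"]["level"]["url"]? False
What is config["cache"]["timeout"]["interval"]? "production"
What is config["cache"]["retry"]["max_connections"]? True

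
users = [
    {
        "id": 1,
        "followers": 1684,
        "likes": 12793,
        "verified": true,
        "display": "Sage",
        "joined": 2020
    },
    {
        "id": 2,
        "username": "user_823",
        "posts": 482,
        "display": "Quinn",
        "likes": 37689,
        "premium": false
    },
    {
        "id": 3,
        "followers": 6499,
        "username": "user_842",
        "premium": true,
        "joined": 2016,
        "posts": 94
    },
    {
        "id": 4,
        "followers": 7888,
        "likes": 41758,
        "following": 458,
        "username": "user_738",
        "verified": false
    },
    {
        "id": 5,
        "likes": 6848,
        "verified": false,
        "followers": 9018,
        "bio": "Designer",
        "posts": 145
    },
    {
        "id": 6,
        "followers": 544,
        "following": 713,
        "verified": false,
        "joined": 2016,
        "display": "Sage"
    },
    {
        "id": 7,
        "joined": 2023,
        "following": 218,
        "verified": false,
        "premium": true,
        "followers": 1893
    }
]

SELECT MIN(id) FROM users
1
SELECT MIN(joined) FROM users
2016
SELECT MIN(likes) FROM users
6848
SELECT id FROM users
[1, 2, 3, 4, 5, 6, 7]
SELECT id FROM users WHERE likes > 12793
[2, 4]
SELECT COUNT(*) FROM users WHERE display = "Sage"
2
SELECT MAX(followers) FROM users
9018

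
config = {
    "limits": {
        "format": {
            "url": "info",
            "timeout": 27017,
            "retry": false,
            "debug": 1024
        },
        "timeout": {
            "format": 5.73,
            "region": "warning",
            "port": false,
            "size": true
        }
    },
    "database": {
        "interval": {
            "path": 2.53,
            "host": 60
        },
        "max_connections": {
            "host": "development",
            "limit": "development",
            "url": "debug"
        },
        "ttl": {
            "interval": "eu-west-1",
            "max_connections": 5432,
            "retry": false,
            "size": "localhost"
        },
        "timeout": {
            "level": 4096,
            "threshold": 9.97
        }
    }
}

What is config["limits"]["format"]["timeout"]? 27017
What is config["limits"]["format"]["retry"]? False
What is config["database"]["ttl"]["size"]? "localhost"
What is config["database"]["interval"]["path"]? 2.53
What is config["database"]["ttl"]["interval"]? "eu-west-1"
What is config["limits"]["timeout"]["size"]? True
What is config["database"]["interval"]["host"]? 60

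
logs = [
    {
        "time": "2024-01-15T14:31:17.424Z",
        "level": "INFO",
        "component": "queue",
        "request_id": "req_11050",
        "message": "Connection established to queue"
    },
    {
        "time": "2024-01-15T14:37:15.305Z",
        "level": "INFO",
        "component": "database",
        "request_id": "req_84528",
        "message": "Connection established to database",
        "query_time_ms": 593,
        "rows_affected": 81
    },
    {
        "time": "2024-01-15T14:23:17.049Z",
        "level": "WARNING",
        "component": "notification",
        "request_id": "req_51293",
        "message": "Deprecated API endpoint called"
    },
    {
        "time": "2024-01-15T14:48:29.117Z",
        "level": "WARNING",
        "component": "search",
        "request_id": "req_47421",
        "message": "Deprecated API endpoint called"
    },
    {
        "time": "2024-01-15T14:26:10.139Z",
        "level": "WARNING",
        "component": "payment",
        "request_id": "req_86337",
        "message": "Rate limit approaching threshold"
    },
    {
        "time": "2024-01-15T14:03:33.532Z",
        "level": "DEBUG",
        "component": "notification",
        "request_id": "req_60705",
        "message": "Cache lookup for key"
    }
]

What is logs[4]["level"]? "WARNING"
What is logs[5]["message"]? "Cache lookup for key"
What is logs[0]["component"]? "queue"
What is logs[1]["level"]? "INFO"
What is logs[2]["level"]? "WARNING"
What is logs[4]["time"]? "2024-01-15T14:26:10.139Z"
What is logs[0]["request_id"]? "req_11050"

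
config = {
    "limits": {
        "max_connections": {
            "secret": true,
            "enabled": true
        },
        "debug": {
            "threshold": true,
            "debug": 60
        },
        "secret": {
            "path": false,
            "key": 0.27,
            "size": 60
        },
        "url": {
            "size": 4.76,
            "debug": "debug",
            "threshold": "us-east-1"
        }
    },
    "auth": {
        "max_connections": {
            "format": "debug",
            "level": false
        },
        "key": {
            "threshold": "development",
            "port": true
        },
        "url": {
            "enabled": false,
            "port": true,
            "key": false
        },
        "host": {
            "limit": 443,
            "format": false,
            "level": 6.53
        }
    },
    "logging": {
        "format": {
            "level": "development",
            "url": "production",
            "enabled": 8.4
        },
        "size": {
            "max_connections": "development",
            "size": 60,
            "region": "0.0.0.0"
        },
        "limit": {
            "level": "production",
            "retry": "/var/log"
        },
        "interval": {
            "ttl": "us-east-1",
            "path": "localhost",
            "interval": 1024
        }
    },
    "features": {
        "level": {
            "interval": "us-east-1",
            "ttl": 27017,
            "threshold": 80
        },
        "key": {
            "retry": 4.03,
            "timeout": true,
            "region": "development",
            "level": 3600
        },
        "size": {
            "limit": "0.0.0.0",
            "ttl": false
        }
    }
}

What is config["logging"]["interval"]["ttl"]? "us-east-1"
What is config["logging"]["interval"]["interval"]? 1024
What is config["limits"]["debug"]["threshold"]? True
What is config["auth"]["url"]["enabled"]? False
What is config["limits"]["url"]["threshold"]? "us-east-1"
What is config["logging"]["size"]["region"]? "0.0.0.0"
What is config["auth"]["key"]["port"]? True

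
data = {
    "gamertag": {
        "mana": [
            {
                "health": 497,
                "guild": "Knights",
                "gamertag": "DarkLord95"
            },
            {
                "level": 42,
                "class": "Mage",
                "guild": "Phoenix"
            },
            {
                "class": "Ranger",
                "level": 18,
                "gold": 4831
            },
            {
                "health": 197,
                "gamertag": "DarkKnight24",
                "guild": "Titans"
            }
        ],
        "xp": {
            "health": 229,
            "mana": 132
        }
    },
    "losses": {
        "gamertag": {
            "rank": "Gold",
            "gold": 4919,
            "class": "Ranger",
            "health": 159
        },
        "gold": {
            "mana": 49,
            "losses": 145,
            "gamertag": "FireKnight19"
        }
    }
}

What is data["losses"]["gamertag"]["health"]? 159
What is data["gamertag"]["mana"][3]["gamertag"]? "DarkKnight24"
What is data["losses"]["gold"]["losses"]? 145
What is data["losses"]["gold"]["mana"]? 49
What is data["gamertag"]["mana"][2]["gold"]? 4831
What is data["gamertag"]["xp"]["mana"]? 132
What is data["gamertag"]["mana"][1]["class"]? "Mage"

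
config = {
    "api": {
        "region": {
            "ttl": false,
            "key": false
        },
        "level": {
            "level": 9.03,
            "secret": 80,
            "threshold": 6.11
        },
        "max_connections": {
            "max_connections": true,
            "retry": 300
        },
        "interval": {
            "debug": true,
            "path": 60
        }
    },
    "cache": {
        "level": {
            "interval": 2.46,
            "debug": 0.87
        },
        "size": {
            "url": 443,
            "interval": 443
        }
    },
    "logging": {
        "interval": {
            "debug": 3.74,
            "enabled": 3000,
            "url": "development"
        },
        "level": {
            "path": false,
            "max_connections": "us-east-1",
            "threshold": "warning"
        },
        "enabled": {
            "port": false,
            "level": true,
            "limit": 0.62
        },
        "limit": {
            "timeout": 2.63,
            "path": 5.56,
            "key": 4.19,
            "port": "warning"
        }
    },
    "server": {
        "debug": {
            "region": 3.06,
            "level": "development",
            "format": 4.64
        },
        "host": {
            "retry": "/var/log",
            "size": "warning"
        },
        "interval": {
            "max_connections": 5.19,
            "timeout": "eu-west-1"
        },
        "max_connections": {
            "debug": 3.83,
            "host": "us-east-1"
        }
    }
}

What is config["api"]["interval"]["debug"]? True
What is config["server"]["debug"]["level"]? "development"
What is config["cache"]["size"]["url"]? 443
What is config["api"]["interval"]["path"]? 60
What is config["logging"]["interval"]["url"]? "development"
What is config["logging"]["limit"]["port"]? "warning"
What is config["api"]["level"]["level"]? 9.03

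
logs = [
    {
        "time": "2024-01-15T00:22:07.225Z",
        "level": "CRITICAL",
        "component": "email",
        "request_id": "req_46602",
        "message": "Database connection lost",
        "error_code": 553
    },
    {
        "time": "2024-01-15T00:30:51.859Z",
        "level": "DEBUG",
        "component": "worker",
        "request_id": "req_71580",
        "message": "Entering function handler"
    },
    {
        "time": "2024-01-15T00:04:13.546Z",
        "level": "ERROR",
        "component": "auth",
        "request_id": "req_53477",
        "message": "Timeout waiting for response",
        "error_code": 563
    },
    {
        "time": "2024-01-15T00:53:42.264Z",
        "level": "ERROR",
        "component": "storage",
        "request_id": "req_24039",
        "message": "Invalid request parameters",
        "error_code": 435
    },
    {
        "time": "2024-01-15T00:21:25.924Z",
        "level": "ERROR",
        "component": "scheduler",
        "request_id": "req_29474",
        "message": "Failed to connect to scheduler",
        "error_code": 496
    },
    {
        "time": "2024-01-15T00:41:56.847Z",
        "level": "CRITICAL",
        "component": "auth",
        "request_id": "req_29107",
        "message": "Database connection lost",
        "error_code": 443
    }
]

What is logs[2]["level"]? "ERROR"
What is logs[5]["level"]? "CRITICAL"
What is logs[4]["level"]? "ERROR"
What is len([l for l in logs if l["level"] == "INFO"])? 0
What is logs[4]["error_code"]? 496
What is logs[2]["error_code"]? 563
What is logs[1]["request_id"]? "req_71580"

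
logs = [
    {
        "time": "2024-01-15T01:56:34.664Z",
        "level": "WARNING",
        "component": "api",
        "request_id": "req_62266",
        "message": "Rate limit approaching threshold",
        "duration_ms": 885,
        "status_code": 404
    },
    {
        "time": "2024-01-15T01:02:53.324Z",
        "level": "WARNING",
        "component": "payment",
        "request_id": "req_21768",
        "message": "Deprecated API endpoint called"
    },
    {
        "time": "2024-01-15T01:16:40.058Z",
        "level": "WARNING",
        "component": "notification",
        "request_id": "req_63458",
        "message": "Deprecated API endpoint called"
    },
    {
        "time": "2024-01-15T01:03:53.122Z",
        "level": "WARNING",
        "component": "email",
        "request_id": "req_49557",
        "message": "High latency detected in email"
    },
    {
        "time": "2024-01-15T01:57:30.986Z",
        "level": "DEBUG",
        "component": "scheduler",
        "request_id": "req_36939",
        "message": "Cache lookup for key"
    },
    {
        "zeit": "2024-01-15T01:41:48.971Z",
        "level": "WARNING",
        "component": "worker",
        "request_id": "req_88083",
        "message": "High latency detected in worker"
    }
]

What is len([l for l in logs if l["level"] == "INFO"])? 0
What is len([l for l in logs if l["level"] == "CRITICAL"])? 0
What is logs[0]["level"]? "WARNING"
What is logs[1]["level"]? "WARNING"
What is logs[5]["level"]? "WARNING"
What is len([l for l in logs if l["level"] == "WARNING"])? 5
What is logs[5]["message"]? "High latency detected in worker"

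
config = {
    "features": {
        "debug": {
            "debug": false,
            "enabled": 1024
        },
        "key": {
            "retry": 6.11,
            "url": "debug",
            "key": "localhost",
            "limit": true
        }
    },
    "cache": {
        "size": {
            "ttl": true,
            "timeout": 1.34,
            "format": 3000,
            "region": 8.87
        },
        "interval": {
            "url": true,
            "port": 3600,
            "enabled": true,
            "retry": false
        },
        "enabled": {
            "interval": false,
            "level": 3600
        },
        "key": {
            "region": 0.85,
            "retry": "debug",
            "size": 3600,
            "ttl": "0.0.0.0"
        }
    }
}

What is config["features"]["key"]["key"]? "localhost"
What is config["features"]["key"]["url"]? "debug"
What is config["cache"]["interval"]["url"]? True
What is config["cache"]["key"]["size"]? 3600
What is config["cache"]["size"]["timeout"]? 1.34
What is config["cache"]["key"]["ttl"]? "0.0.0.0"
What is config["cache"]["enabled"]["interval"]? False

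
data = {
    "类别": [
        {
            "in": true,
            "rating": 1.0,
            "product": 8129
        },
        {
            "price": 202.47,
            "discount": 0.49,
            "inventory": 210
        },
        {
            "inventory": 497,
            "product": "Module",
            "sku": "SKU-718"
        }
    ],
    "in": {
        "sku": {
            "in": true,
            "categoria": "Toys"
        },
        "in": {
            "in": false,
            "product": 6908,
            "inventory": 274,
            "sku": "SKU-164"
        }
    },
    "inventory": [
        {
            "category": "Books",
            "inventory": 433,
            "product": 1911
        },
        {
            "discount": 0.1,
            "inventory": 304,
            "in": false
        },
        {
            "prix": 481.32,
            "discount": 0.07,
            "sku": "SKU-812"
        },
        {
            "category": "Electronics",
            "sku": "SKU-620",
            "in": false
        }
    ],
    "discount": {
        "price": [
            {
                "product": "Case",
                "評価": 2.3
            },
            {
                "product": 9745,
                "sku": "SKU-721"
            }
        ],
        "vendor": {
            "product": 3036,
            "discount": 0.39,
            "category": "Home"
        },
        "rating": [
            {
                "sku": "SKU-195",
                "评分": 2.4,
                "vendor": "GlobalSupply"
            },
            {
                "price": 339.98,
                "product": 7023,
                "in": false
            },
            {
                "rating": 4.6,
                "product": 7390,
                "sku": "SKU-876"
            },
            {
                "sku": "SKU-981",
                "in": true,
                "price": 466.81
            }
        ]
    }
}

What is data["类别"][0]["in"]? True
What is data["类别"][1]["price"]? 202.47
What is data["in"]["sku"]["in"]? True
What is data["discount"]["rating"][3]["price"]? 466.81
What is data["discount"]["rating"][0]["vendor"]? "GlobalSupply"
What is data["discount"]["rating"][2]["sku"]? "SKU-876"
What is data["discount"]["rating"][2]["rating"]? 4.6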